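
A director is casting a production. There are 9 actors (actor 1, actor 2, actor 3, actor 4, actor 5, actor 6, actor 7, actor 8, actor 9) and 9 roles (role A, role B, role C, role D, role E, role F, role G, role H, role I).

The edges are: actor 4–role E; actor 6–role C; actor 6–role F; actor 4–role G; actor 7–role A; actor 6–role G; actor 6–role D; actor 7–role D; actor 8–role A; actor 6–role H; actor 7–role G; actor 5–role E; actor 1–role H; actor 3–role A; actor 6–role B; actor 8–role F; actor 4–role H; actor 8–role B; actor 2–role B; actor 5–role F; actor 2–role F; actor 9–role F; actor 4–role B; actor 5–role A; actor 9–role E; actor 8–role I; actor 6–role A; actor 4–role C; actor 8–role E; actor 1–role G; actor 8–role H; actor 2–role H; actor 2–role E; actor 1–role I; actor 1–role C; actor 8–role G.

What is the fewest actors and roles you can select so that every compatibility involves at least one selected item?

9

{actor 1, actor 2, actor 3, actor 4, actor 5, actor 6, actor 7, actor 8, actor 9} is a vertex cover of size 9: every edge has an endpoint in this set.
No smaller cover exists because actor 1–role I, actor 2–role H, actor 3–role A, actor 4–role G, actor 5–role E, actor 6–role C, actor 7–role D, actor 8–role B, actor 9–role F is a matching of size 9, and a cover must include an endpoint of each of these disjoint edges (König's theorem).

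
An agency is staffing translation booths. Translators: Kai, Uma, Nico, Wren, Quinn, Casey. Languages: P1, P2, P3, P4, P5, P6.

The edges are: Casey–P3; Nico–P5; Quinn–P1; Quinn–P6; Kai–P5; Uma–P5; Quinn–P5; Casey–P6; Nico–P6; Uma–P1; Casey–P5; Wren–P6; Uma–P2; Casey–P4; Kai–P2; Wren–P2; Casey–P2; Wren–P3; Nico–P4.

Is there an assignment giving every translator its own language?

Yes

For example, pair Kai-P2, Uma-P5, Nico-P4, Wren-P6, Quinn-P1, Casey-P3.
Every translator is matched, so this is a perfect matching.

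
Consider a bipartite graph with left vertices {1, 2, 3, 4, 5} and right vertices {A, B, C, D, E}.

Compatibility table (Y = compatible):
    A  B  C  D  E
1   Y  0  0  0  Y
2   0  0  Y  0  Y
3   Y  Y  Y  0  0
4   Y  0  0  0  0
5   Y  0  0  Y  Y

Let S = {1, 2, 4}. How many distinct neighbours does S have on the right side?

3

The union of neighbours of {1, 2, 4} is {A, C, E}, which has 3 elements.
Since |N(S)| = 3 ≥ |S| = 3, Hall's condition holds for this subset.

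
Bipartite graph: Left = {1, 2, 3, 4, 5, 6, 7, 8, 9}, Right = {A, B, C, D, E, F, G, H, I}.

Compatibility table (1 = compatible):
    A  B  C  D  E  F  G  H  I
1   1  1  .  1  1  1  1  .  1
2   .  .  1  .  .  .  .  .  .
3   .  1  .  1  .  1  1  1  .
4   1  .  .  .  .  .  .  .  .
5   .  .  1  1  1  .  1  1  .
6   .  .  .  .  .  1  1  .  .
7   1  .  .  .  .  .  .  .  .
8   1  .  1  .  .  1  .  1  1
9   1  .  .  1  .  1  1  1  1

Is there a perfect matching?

The set {4, 7} has only 1 neighbour ({A}), so by Hall's theorem at most 8 of the 9 left vertices can be matched.
Hence no matching covers every left vertex.

No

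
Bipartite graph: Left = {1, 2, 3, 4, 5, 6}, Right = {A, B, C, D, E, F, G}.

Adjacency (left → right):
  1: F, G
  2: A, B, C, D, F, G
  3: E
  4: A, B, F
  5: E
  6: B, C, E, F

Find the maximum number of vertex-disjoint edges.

For example, pair 1→G, 2→A, 3→E, 4→F, 6→B.
The set {3, 5} has only 1 neighbour ({E}), so by Hall's theorem at most 5 of the 6 left vertices can be matched.

5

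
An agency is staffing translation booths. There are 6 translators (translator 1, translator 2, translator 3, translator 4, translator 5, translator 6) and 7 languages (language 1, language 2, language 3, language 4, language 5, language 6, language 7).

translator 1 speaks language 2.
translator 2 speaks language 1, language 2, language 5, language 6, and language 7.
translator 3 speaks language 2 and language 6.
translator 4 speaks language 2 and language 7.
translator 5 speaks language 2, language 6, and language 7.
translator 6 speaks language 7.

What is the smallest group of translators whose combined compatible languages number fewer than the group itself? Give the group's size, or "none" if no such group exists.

Take S = {translator 1, translator 4, translator 6}. Its neighbourhood is {language 2, language 7}, so |N(S)| = 2 < |S| = 3.
Every subset of size less than 3 has at least as many neighbours as members, so 3 is the minimum.

3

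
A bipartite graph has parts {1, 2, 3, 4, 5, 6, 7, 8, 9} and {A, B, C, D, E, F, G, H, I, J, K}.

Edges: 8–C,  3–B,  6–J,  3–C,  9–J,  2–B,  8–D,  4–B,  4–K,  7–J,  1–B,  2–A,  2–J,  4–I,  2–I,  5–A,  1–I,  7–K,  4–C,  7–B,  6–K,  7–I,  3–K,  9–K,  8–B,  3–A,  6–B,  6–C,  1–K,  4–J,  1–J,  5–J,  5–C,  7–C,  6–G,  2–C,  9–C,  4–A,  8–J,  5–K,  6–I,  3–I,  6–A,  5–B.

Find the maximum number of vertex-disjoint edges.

8

For example, pair 1–B, 2–A, 3–C, 4–I, 5–K, 6–G, 7–J, 8–D.
The set {1, 2, 3, 4, 5, 7, 9} has only 6 neighbours ({A, B, C, I, J, K}), so by Hall's theorem at most 8 of the 9 left vertices can be matched.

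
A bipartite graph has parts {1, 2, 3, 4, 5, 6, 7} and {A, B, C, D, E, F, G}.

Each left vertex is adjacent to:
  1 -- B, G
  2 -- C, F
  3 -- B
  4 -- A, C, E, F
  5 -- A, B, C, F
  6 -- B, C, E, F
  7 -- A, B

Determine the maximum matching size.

6

A valid assignment of size 6: 1–G, 2–F, 3–B, 4–C, 5–A, 6–E.
The set {2, 3, 4, 5, 6, 7} has only 5 neighbours ({A, B, C, E, F}), so by Hall's theorem at most 6 of the 7 left vertices can be matched.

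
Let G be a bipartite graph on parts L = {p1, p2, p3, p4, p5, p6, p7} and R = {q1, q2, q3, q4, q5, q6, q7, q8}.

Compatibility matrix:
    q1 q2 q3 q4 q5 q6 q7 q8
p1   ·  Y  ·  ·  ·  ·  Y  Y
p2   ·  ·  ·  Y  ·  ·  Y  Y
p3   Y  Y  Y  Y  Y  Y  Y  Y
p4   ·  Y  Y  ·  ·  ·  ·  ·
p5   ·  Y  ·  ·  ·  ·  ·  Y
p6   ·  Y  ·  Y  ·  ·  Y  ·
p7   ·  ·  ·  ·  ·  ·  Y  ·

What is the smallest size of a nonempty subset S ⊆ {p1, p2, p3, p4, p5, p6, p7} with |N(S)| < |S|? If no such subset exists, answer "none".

Take S = {p1, p2, p5, p6, p7}. Its neighbourhood is {q2, q4, q7, q8}, so |N(S)| = 4 < |S| = 5.
Every subset of size less than 5 has at least as many neighbours as members, so 5 is the minimum.

5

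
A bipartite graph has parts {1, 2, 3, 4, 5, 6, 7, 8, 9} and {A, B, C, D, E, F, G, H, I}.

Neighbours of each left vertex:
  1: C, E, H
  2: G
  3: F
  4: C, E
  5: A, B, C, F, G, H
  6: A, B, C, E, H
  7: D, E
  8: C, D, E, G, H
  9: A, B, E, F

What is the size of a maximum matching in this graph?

One maximum matching: 1–H, 2–G, 3–F, 4–C, 5–A, 6–B, 7–D, 8–E.
The set {1, 2, 3, 4, 5, 6, 7, 8, 9} has only 8 neighbours ({A, B, C, D, E, F, G, H}), so by Hall's theorem at most 8 of the 9 left vertices can be matched.

8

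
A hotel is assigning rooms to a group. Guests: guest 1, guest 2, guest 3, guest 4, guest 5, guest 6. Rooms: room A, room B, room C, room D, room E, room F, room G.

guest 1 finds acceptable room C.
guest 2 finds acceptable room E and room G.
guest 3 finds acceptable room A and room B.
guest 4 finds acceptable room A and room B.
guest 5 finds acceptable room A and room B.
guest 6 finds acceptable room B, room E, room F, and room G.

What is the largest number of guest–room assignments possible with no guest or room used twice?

5

A valid assignment of size 5: guest 1–room C, guest 2–room E, guest 3–room A, guest 4–room B, guest 6–room G.
The set {guest 3, guest 4, guest 5} has only 2 neighbours ({room A, room B}), so by Hall's theorem at most 5 of the 6 guests can be matched.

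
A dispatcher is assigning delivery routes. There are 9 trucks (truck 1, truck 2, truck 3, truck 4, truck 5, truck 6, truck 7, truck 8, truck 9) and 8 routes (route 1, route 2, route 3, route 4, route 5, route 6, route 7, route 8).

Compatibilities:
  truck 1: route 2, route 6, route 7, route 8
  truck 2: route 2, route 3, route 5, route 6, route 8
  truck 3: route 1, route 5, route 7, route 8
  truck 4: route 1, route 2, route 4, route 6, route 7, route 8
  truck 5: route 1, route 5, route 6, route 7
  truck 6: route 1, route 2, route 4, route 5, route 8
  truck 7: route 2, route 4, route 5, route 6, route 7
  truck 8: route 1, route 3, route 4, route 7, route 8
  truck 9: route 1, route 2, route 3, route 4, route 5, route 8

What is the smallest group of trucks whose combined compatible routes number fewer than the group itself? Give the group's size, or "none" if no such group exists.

9

Take S = {truck 1, truck 2, truck 3, truck 4, truck 5, truck 6, truck 7, truck 8, truck 9}. Its neighbourhood is {route 1, route 2, route 3, route 4, route 5, route 6, route 7, route 8}, so |N(S)| = 8 < |S| = 9.
Every subset of size less than 9 has at least as many neighbours as members, so 9 is the minimum.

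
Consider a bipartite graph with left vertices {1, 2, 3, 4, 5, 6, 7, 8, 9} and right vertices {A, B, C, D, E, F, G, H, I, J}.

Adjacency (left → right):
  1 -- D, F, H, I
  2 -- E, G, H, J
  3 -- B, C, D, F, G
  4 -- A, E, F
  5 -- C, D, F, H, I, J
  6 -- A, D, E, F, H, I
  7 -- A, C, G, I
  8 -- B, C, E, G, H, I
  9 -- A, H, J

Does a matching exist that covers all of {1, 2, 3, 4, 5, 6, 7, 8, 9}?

One maximum matching: 1–D, 2–E, 3–B, 4–F, 5–H, 6–A, 7–I, 8–G, 9–J.
Every left vertex is matched, so this matching saturates all of them.

Yes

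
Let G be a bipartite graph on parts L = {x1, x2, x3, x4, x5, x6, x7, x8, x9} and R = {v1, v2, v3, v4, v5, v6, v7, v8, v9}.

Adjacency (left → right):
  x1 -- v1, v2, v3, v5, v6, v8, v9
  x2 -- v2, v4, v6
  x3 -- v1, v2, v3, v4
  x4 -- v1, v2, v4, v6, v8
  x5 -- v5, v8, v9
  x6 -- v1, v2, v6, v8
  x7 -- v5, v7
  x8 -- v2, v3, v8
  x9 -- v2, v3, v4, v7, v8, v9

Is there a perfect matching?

Yes

One maximum matching: x1–v9, x2–v6, x3–v4, x4–v8, x5–v5, x6–v1, x7–v7, x8–v2, x9–v3.
Every left vertex is matched, so this is a perfect matching.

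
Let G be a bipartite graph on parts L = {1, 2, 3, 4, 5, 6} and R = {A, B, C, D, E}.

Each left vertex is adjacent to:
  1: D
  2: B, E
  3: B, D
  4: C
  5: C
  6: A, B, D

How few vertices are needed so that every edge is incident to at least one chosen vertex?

The 5 edges 1–D, 2–E, 3–B, 4–C, 6–A form a matching, so any vertex cover needs at least 5 vertices (one per matched edge).
Conversely {1, 2, 3, 6, C} meets every edge and has exactly 5 vertices, so 5 is optimal.

5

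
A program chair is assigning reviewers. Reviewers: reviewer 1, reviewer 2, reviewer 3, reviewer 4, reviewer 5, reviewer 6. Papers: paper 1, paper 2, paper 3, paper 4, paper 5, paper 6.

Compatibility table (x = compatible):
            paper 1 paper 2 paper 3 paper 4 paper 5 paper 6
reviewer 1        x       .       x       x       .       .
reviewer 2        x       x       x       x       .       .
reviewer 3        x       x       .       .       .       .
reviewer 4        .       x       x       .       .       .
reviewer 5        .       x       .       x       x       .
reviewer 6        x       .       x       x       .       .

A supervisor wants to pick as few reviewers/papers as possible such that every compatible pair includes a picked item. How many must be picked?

5

A maximum matching has 5 edges (e.g. reviewer 1–paper 3, reviewer 2–paper 4, reviewer 3–paper 1, reviewer 4–paper 2, reviewer 5–paper 5).
By König's theorem the minimum vertex cover has the same size. One such cover is {reviewer 5, paper 1, paper 2, paper 3, paper 4}.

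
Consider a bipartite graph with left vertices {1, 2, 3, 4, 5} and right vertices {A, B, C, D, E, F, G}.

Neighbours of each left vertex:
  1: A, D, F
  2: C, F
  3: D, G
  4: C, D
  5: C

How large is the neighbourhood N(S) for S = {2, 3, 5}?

The union of neighbours of {2, 3, 5} is {C, D, F, G}, which has 4 elements.
Since |N(S)| = 4 ≥ |S| = 3, Hall's condition holds for this subset.

4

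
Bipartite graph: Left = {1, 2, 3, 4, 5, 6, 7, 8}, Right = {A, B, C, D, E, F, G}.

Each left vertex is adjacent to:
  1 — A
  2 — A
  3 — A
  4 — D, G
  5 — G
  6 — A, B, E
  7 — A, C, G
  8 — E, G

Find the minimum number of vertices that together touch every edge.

A maximum matching has 6 edges (e.g. 1–A, 4–D, 5–G, 6–B, 7–C, 8–E).
By König's theorem the minimum vertex cover has the same size. One such cover is {4, 5, 6, 7, 8, A}.

6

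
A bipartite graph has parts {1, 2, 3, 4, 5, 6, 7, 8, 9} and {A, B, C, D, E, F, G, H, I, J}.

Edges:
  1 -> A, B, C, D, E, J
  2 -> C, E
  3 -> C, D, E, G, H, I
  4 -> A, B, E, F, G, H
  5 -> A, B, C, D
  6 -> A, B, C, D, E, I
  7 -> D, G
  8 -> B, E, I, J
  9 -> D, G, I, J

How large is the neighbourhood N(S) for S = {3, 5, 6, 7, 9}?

9

The union of neighbours of {3, 5, 6, 7, 9} is {A, B, C, D, E, G, H, I, J}, which has 9 elements.
Since |N(S)| = 9 ≥ |S| = 5, Hall's condition holds for this subset.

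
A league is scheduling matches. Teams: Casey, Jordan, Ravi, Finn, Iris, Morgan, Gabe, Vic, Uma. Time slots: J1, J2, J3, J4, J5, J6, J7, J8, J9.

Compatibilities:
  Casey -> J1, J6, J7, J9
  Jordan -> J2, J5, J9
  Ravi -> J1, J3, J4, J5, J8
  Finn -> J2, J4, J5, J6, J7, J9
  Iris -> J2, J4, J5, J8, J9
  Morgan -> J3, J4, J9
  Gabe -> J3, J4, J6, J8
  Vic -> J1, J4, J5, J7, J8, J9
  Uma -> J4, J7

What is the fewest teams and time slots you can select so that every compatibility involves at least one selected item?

The 9 edges Casey–J9, Jordan–J5, Ravi–J3, Finn–J2, Iris–J8, Morgan–J4, Gabe–J6, Vic–J1, Uma–J7 form a matching, so any vertex cover needs at least 9 vertices (one per matched edge).
Conversely {Casey, Jordan, Ravi, Finn, Iris, Morgan, Gabe, Vic, Uma} meets every edge and has exactly 9 vertices, so 9 is optimal.

9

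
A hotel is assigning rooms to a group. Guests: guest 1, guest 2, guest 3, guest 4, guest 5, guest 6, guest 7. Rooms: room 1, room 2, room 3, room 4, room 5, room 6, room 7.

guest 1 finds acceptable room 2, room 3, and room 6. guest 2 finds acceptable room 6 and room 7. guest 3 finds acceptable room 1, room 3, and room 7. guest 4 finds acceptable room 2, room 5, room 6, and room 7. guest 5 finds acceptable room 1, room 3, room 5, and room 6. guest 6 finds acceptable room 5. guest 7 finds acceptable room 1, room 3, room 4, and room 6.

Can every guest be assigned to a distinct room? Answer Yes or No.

One maximum matching: guest 1-room 2, guest 2-room 6, guest 3-room 3, guest 4-room 7, guest 5-room 1, guest 6-room 5, guest 7-room 4.
Every guest is matched, so this is a perfect matching.

Yes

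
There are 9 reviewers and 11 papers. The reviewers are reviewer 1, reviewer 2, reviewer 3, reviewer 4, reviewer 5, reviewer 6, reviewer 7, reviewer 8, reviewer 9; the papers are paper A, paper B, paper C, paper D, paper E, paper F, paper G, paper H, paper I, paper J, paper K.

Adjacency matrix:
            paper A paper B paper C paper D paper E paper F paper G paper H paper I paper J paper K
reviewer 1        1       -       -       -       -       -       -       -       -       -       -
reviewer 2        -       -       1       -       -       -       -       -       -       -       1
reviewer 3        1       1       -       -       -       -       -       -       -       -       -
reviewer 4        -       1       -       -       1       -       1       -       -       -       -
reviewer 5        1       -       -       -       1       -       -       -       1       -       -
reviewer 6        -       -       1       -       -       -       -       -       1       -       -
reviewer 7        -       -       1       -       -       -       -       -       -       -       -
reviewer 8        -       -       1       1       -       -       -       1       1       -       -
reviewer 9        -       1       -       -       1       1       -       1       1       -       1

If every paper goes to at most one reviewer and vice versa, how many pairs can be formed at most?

A valid assignment of size 9: reviewer 1–paper A, reviewer 2–paper K, reviewer 3–paper B, reviewer 4–paper G, reviewer 5–paper E, reviewer 6–paper I, reviewer 7–paper C, reviewer 8–paper D, reviewer 9–paper F.
This saturates every reviewer, so 9 is the maximum.

9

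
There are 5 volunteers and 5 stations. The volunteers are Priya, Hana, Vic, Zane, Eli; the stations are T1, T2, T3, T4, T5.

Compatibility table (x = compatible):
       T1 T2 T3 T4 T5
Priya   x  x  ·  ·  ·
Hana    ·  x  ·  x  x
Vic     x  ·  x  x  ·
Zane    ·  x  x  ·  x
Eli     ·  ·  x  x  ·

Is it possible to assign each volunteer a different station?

Yes

For example, pair Priya→T2, Hana→T5, Vic→T1, Zane→T3, Eli→T4.
Every volunteer is matched, so this is a perfect matching.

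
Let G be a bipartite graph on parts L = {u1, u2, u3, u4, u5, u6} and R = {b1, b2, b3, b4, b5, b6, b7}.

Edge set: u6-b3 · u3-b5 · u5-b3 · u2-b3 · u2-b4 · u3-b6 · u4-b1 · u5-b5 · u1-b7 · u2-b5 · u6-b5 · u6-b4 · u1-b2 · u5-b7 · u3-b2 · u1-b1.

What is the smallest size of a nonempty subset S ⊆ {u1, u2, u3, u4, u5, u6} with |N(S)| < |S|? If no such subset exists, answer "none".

none

A matching saturating every left vertex exists, for instance u1→b2, u2→b4, u3→b5, u4→b1, u5→b7, u6→b3.
By Hall's marriage theorem, this means |N(S)| ≥ |S| for every subset S, so no violating subset exists.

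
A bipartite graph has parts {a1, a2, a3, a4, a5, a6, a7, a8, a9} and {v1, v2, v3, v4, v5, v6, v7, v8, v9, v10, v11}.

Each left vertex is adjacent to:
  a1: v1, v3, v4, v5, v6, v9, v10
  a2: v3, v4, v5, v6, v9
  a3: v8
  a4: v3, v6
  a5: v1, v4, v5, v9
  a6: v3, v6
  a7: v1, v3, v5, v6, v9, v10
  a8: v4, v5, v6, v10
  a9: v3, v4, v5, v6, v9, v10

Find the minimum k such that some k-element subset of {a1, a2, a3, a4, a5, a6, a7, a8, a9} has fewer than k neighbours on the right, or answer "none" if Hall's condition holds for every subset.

Take S = {a1, a2, a4, a5, a6, a7, a8, a9}. Its neighbourhood is {v1, v3, v4, v5, v6, v9, v10}, so |N(S)| = 7 < |S| = 8.
Every subset of size less than 8 has at least as many neighbours as members, so 8 is the minimum.

8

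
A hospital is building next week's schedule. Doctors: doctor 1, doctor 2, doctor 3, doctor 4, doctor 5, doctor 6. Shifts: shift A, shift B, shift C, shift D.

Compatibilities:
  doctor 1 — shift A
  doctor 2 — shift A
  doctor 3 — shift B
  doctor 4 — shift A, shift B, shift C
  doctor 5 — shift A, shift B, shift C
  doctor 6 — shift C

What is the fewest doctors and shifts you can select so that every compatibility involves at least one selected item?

3

The 3 edges doctor 1–shift A, doctor 3–shift B, doctor 4–shift C form a matching, so any vertex cover needs at least 3 vertices (one per matched edge).
Conversely {shift A, shift B, shift C} meets every edge and has exactly 3 vertices, so 3 is optimal.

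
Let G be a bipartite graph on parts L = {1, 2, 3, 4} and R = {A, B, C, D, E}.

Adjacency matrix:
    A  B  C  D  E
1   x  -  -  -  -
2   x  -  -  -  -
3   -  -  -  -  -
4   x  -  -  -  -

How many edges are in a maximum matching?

1

A valid assignment of size 1: 1-A.
The set {1, 2, 3, 4} has only 1 neighbour ({A}), so by Hall's theorem at most 1 of the 4 left vertices can be matched.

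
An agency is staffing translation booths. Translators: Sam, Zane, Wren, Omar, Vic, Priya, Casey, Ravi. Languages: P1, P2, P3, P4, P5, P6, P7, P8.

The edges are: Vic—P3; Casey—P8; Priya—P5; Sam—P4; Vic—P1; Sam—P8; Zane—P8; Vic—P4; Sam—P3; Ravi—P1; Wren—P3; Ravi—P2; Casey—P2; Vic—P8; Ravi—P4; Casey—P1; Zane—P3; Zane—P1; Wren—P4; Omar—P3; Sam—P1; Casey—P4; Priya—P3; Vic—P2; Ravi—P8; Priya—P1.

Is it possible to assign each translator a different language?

The set {Sam, Zane, Wren, Omar, Vic, Casey, Ravi} has only 5 neighbours ({P1, P2, P3, P4, P8}), so by Hall's theorem at most 6 of the 8 translators can be matched.
Hence no matching covers every translator.

No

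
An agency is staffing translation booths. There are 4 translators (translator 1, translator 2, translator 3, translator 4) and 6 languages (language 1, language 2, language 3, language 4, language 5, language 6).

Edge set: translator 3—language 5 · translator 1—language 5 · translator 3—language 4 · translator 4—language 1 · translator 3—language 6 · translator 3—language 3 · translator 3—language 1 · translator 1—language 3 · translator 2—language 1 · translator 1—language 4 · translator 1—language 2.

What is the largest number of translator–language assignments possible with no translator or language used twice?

One maximum matching: translator 1–language 2, translator 2–language 1, translator 3–language 6.
The set {translator 2, translator 4} has only 1 neighbour ({language 1}), so by Hall's theorem at most 3 of the 4 translators can be matched.

3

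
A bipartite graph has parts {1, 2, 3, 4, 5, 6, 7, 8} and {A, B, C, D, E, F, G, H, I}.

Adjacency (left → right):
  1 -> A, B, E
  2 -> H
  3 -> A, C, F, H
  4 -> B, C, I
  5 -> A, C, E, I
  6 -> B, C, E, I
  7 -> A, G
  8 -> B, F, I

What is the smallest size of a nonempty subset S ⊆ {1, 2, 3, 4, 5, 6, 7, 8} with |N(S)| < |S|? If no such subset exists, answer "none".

none

A matching saturating every left vertex exists, for instance 1→A, 2→H, 3→F, 4→C, 5→I, 6→E, 7→G, 8→B.
By Hall's marriage theorem, this means |N(S)| ≥ |S| for every subset S, so no violating subset exists.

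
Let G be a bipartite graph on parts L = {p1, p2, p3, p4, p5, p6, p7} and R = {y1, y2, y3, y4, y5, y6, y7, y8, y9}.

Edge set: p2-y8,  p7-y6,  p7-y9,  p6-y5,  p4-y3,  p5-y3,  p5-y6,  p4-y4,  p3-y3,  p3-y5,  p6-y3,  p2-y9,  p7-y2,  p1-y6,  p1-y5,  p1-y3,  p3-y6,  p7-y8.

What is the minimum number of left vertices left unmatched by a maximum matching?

For example, pair p1-y5, p2-y9, p3-y6, p4-y4, p5-y3, p7-y8.
The set {p1, p3, p5, p6} has only 3 neighbours ({y3, y5, y6}), so by Hall's theorem at most 6 of the 7 left vertices can be matched.
That matches 6 of the 7, leaving 1 unmatched; no matching can do better.

1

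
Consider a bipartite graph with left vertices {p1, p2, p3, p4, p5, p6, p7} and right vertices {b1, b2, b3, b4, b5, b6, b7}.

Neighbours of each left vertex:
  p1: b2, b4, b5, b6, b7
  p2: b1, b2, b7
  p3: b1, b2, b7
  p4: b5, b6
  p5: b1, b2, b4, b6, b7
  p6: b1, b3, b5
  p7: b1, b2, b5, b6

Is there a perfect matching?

One maximum matching: p1→b7, p2→b1, p3→b2, p4→b6, p5→b4, p6→b3, p7→b5.
Every left vertex is matched, so this is a perfect matching.

Yes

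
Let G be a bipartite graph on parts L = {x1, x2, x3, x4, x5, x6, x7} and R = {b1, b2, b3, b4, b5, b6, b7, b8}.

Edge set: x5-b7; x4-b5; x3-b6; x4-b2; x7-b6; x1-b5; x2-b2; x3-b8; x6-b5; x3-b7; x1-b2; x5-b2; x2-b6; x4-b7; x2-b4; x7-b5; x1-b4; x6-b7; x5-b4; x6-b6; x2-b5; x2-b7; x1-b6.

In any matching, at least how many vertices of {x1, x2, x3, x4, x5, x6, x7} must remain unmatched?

1

One maximum matching: x1–b6, x2–b7, x3–b8, x4–b2, x5–b4, x6–b5.
The set {x1, x2, x4, x5, x6, x7} has only 5 neighbours ({b2, b4, b5, b6, b7}), so by Hall's theorem at most 6 of the 7 left vertices can be matched.
That matches 6 of the 7, leaving 1 unmatched; no matching can do better.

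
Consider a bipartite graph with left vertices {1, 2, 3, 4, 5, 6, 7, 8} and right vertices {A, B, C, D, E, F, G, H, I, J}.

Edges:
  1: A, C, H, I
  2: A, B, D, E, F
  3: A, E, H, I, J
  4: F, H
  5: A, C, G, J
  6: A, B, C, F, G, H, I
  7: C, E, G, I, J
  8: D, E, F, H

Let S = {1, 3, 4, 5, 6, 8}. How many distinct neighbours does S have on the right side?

10

The union of neighbours of {1, 3, 4, 5, 6, 8} is {A, B, C, D, E, F, G, H, I, J}, which has 10 elements.
Since |N(S)| = 10 ≥ |S| = 6, Hall's condition holds for this subset.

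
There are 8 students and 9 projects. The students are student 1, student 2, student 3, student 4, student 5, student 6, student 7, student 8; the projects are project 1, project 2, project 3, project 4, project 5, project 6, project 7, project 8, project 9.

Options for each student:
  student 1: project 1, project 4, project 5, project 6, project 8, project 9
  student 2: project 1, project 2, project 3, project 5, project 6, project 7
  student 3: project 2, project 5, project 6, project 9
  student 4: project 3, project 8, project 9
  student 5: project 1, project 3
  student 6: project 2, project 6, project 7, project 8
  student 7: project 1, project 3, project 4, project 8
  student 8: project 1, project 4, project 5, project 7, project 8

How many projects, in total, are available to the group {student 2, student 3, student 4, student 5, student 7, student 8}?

9

The union of neighbours of {student 2, student 3, student 4, student 5, student 7, student 8} is {project 1, project 2, project 3, project 4, project 5, project 6, project 7, project 8, project 9}, which has 9 elements.
Since |N(S)| = 9 ≥ |S| = 6, Hall's condition holds for this subset.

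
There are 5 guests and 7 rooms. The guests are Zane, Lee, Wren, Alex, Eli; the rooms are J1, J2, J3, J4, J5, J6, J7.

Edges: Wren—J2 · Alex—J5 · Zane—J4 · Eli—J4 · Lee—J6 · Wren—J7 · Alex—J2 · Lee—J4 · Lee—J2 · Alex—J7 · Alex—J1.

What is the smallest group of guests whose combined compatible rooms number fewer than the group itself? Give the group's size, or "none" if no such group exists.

Take S = {Zane, Eli}. Its neighbourhood is {J4}, so |N(S)| = 1 < |S| = 2.
No single vertex violates Hall's condition since each has at least one neighbour, so 2 is the minimum.

2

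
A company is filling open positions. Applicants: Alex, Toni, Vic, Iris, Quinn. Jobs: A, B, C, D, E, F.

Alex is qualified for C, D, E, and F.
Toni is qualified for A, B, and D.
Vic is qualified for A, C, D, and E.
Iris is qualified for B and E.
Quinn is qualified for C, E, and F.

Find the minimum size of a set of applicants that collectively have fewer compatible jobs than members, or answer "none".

A matching saturating every applicant exists, for instance Alex→D, Toni→A, Vic→C, Iris→B, Quinn→E.
By Hall's marriage theorem, this means |N(S)| ≥ |S| for every subset S, so no violating subset exists.

none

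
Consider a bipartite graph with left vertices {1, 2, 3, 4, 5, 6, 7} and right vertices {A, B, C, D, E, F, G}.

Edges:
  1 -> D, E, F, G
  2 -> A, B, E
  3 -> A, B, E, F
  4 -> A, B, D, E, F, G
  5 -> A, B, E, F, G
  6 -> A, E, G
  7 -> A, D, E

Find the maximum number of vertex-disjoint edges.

For example, pair 1→D, 2→B, 3→F, 4→A, 5→G, 6→E.
The set {1, 2, 3, 4, 5, 6, 7} has only 6 neighbours ({A, B, D, E, F, G}), so by Hall's theorem at most 6 of the 7 left vertices can be matched.

6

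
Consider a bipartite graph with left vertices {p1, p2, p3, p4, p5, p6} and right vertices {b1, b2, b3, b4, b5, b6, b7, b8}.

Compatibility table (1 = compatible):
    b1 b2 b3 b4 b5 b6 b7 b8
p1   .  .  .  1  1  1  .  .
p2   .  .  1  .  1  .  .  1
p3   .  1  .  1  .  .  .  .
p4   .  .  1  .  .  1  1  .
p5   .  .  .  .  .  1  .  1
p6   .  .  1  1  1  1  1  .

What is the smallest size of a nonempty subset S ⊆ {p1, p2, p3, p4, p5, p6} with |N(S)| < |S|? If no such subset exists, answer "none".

A matching saturating every left vertex exists, for instance p1→b5, p2→b3, p3→b4, p4→b6, p5→b8, p6→b7.
By Hall's marriage theorem, this means |N(S)| ≥ |S| for every subset S, so no violating subset exists.

none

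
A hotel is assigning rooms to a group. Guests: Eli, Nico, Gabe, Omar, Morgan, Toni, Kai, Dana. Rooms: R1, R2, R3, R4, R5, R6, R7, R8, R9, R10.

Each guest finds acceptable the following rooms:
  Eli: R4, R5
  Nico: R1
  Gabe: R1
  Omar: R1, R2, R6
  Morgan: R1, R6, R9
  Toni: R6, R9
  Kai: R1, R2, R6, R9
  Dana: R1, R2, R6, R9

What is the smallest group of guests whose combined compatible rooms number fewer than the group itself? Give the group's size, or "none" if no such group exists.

2

Take S = {Nico, Gabe}. Its neighbourhood is {R1}, so |N(S)| = 1 < |S| = 2.
No single vertex violates Hall's condition since each has at least one neighbour, so 2 is the minimum.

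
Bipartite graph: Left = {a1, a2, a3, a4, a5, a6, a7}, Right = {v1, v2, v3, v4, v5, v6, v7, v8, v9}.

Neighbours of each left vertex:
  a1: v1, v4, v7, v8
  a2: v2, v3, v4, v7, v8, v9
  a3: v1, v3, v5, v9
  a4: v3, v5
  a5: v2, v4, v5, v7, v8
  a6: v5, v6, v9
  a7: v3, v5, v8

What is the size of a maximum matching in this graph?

A valid assignment of size 7: a1→v7, a2→v3, a3→v1, a4→v5, a5→v2, a6→v6, a7→v8.
All 7 left vertices are matched, so no larger matching exists.

7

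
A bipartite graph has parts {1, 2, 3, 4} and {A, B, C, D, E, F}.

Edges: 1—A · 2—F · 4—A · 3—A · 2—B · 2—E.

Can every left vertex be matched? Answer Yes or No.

The set {1, 3, 4} has only 1 neighbour ({A}), so by Hall's theorem at most 2 of the 4 left vertices can be matched.
Hence no matching covers every left vertex.

No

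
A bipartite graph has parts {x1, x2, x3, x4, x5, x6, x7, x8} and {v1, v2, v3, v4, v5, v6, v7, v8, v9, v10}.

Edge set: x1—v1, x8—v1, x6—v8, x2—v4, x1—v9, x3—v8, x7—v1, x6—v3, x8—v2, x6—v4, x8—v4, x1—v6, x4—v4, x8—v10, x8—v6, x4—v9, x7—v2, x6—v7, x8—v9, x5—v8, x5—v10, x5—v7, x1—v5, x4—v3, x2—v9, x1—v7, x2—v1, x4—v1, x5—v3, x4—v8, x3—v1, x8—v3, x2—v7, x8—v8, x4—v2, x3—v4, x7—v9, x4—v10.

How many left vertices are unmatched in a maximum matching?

A valid assignment of size 8: x1→v6, x2→v9, x3→v1, x4→v3, x5→v7, x6→v4, x7→v2, x8→v10.
This saturates every left vertex, so 8 is the maximum.
That matches 8 of the 8, leaving 0 unmatched; no matching can do better.

0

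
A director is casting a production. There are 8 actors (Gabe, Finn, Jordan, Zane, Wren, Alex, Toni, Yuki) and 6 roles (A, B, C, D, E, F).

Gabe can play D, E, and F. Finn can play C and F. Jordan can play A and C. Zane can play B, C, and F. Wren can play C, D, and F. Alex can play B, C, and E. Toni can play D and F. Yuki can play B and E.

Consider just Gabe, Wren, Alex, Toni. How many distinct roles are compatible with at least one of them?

The union of neighbours of {Gabe, Wren, Alex, Toni} is {B, C, D, E, F}, which has 5 elements.
Since |N(S)| = 5 ≥ |S| = 4, Hall's condition holds for this subset.

5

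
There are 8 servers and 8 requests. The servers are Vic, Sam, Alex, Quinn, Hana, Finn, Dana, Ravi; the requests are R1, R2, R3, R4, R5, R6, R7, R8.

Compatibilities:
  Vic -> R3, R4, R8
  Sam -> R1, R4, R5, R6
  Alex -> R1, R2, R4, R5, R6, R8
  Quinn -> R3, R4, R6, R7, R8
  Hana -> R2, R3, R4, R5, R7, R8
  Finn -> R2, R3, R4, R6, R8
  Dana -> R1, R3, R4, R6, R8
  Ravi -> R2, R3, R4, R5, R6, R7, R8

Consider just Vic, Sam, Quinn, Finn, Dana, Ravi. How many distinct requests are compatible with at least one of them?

The union of neighbours of {Vic, Sam, Quinn, Finn, Dana, Ravi} is {R1, R2, R3, R4, R5, R6, R7, R8}, which has 8 elements.
Since |N(S)| = 8 ≥ |S| = 6, Hall's condition holds for this subset.

8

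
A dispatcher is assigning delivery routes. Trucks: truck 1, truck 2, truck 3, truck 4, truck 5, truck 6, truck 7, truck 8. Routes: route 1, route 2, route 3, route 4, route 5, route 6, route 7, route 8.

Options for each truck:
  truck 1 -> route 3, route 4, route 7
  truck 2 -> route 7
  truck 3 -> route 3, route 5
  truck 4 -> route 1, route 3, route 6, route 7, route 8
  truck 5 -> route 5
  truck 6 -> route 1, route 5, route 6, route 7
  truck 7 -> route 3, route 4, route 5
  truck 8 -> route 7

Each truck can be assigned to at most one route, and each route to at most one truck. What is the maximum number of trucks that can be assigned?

A valid assignment of size 6: truck 1-route 4, truck 2-route 7, truck 3-route 3, truck 4-route 8, truck 5-route 5, truck 6-route 6.
The set {truck 1, truck 2, truck 3, truck 5, truck 7, truck 8} has only 4 neighbours ({route 3, route 4, route 5, route 7}), so by Hall's theorem at most 6 of the 8 trucks can be matched.

6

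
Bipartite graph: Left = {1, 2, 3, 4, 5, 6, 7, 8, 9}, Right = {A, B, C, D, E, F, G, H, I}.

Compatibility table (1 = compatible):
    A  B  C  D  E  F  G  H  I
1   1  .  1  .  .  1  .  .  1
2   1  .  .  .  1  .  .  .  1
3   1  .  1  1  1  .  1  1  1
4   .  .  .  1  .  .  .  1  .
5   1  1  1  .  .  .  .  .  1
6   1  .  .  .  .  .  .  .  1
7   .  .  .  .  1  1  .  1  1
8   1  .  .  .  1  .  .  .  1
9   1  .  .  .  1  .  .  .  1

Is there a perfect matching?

The set {2, 6, 8, 9} has only 3 neighbours ({A, E, I}), so by Hall's theorem at most 8 of the 9 left vertices can be matched.
Hence no matching covers every left vertex.

No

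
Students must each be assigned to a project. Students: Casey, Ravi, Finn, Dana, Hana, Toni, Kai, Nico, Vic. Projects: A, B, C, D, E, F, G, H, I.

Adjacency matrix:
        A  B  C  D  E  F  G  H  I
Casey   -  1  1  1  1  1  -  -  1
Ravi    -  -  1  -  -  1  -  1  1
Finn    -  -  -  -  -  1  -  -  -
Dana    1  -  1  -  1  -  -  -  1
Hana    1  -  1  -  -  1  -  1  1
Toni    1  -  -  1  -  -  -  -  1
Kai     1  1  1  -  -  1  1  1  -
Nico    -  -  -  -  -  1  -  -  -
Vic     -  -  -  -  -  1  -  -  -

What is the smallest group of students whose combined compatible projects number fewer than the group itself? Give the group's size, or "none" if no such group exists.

Take S = {Finn, Nico}. Its neighbourhood is {F}, so |N(S)| = 1 < |S| = 2.
No single vertex violates Hall's condition since each has at least one neighbour, so 2 is the minimum.

2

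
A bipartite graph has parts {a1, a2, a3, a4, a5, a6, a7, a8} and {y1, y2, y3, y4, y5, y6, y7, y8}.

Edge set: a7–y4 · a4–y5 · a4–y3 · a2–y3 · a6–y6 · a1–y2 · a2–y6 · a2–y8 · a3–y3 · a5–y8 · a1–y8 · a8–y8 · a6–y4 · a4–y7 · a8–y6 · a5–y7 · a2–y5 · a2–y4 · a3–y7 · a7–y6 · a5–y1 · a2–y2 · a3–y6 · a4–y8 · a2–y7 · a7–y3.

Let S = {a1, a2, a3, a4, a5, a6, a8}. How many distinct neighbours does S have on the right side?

8

The union of neighbours of {a1, a2, a3, a4, a5, a6, a8} is {y1, y2, y3, y4, y5, y6, y7, y8}, which has 8 elements.
Since |N(S)| = 8 ≥ |S| = 7, Hall's condition holds for this subset.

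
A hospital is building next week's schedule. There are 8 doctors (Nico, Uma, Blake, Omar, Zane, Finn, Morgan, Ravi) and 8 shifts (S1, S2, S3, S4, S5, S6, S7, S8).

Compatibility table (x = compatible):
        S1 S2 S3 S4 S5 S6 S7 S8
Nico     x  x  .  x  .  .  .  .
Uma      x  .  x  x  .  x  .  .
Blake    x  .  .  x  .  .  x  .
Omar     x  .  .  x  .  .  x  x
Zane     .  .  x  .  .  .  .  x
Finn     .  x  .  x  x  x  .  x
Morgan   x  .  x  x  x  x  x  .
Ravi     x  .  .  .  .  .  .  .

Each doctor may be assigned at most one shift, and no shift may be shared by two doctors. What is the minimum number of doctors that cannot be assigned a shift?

For example, pair Nico–S2, Uma–S3, Blake–S4, Omar–S7, Zane–S8, Finn–S5, Morgan–S6, Ravi–S1.
All 8 doctors are matched, so no larger matching exists.
That matches 8 of the 8, leaving 0 unmatched; no matching can do better.

0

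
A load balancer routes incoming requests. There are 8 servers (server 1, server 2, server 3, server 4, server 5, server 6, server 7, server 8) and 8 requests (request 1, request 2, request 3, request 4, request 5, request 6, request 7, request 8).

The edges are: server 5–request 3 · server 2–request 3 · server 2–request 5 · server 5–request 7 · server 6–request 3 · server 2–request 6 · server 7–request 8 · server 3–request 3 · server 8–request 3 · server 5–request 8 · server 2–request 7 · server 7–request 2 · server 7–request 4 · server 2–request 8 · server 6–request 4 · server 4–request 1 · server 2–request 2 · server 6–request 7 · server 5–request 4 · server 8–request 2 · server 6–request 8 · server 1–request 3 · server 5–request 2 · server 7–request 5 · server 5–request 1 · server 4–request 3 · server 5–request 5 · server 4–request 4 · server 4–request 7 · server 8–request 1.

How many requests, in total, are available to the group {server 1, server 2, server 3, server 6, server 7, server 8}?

8

The union of neighbours of {server 1, server 2, server 3, server 6, server 7, server 8} is {request 1, request 2, request 3, request 4, request 5, request 6, request 7, request 8}, which has 8 elements.
Since |N(S)| = 8 ≥ |S| = 6, Hall's condition holds for this subset.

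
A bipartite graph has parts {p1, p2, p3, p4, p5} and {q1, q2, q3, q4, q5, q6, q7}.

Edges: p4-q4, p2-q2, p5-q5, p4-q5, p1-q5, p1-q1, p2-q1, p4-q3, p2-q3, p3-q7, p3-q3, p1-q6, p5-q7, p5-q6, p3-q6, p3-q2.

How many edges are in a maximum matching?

One maximum matching: p1-q5, p2-q2, p3-q6, p4-q4, p5-q7.
All 5 left vertices are matched, so no larger matching exists.

5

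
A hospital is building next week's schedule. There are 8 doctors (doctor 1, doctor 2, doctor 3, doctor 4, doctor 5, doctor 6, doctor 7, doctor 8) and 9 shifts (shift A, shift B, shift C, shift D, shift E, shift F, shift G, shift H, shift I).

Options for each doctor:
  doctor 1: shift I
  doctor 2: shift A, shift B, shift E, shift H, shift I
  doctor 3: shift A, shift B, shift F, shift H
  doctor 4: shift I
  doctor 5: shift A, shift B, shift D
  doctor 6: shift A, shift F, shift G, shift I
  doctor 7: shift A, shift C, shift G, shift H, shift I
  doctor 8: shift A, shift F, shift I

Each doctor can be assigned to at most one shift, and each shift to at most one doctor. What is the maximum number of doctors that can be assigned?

7

For example, pair doctor 1→shift I, doctor 2→shift H, doctor 3→shift B, doctor 5→shift D, doctor 6→shift G, doctor 7→shift A, doctor 8→shift F.
The set {doctor 1, doctor 4} has only 1 neighbour ({shift I}), so by Hall's theorem at most 7 of the 8 doctors can be matched.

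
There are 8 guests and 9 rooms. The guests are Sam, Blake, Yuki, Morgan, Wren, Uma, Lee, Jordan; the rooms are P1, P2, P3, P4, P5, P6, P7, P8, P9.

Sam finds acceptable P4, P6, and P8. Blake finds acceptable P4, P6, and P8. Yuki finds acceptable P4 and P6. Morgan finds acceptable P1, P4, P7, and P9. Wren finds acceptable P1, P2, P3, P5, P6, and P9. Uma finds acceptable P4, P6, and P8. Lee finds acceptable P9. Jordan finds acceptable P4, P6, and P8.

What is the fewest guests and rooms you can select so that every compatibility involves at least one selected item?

The 6 edges Sam–P8, Blake–P4, Yuki–P6, Morgan–P7, Wren–P1, Lee–P9 form a matching, so any vertex cover needs at least 6 vertices (one per matched edge).
Conversely {Morgan, Wren, Lee, P4, P6, P8} meets every edge and has exactly 6 vertices, so 6 is optimal.

6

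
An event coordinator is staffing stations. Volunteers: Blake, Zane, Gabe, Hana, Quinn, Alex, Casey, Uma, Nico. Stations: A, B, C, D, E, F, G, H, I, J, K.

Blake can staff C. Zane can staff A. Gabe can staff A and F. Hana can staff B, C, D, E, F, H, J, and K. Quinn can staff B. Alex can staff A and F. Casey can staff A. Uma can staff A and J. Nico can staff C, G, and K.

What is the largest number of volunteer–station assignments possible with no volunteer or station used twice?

For example, pair Blake–C, Zane–A, Gabe–F, Hana–K, Quinn–B, Uma–J, Nico–G.
The set {Zane, Gabe, Alex, Casey} has only 2 neighbours ({A, F}), so by Hall's theorem at most 7 of the 9 volunteers can be matched.

7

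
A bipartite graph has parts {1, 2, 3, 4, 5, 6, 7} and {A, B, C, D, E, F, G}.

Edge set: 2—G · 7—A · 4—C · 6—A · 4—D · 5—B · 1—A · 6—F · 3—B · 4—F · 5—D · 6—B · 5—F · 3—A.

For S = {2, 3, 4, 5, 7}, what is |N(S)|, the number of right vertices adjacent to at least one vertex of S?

6

The union of neighbours of {2, 3, 4, 5, 7} is {A, B, C, D, F, G}, which has 6 elements.
Since |N(S)| = 6 ≥ |S| = 5, Hall's condition holds for this subset.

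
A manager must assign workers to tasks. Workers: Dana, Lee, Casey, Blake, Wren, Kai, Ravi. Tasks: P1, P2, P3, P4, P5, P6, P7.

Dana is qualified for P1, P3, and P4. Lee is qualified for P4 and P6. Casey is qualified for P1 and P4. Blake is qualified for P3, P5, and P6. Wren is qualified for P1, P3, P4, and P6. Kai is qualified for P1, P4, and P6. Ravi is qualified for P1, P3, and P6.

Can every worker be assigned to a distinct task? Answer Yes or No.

No

The set {Dana, Lee, Casey, Wren, Kai, Ravi} has only 4 neighbours ({P1, P3, P4, P6}), so by Hall's theorem at most 5 of the 7 workers can be matched.
Hence no matching covers every worker.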